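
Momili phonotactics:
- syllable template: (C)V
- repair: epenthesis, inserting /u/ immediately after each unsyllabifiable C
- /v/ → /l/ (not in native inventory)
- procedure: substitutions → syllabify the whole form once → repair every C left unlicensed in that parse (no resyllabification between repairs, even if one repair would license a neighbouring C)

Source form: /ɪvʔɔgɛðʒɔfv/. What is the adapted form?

Substitution: /v/ → /l/, giving /ɪlʔɔgɛðʒɔfl/.
Under (C)V, the unsyllabifiable consonants are /l/, /ð/, /f/, /l/ (no codas are permitted; onsets are limited to one consonant).
Inserting the epenthetic vowel yields /l/ → /lu/, /ð/ → /ðu/, /f/ → /fu/, /l/ → /lu/.

ɪluʔɔgɛðuʒɔfulu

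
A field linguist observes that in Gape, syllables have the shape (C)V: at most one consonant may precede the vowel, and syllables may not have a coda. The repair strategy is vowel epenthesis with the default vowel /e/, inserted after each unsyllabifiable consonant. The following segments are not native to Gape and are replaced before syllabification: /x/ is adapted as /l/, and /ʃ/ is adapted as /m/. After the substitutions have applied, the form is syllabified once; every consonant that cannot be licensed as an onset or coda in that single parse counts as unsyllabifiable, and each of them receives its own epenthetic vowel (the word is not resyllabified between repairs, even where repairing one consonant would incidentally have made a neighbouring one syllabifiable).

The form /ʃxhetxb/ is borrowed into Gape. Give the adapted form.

Substitution: /ʃ/ → /m/, /x/ → /l/, giving /mlhetlb/.
Under (C)V, the unsyllabifiable consonants are /m/, /l/, /t/, /l/, /b/ (no codas are permitted; onsets are limited to one consonant).
Each unlicensed consonant becomes the onset of a new syllable: /m/ → /me/, /l/ → /le/, /t/ → /te/, /l/ → /le/, /b/ → /be/.

melehetelebe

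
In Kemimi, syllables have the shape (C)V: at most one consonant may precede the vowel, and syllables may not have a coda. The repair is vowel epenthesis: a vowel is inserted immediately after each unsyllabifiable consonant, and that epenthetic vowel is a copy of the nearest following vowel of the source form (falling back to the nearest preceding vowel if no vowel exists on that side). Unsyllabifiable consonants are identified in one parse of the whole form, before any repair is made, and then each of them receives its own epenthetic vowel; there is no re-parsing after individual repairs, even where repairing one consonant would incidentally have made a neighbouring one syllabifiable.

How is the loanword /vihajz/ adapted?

The consonants /j/, /z/ cannot be parsed into a legal (C)V syllable (no codas are permitted; onsets are limited to one consonant).
Each unlicensed consonant becomes the onset of a new syllable: /j/ → /ja/, /z/ → /za/.

vihajaza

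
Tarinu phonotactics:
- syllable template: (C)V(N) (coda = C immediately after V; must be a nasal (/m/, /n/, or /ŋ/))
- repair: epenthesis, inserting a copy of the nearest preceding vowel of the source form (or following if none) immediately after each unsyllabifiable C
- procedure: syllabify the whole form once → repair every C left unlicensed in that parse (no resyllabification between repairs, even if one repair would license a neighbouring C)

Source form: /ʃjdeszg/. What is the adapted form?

ʃejedesezege

The consonants /ʃ/, /j/, /s/, /z/, /g/ cannot be parsed into a legal (C)V(N) syllable (only a nasal (/m/, /n/, or /ŋ/) is licensed in coda position; onsets are limited to one consonant).
Each unlicensed consonant becomes the onset of a new syllable: /ʃ/ → /ʃe/, /j/ → /je/, /s/ → /se/, /z/ → /ze/, /g/ → /ge/.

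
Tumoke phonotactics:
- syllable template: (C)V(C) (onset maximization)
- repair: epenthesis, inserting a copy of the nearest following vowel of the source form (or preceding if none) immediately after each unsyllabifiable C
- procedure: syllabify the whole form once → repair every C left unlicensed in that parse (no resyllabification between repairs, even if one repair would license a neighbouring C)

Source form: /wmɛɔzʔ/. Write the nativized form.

wɛmɛɔzʔɔ

Syllabifying with onset maximization leaves /w/, /ʔ/ stranded (at most one coda consonant is licensed; onsets are limited to one consonant).
Inserting the epenthetic vowel yields /w/ → /wɛ/, /ʔ/ → /ʔɔ/.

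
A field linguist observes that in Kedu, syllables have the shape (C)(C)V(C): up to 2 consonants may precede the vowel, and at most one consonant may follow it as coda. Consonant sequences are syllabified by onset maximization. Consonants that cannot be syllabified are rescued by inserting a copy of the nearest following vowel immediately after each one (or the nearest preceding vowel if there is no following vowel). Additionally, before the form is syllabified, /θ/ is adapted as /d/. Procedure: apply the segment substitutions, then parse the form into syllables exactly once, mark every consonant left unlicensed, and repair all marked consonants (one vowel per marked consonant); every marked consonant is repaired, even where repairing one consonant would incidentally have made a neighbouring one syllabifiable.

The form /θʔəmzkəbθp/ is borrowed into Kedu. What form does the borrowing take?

dʔəmzkəbdəpə

Substitution: /θ/ → /d/, giving /dʔəmzkəbdp/.
Syllabifying with onset maximization leaves /d/, /p/ stranded (at most one coda consonant is licensed; onsets may contain at most 2 consonants).
Inserting the epenthetic vowel yields /d/ → /də/, /p/ → /pə/.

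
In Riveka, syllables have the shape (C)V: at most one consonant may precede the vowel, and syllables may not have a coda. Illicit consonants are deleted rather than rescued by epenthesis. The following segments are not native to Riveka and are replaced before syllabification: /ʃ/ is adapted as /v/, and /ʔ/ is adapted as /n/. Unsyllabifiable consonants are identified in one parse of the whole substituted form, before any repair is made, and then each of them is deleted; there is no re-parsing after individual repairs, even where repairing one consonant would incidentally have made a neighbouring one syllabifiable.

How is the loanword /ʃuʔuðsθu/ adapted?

Substitution: /ʃ/ → /v/, /ʔ/ → /n/, giving /vunuðsθu/.
Syllabifying with onset maximization leaves /ð/, /s/ stranded (no codas are permitted; onsets are limited to one consonant).
Each unlicensed consonant is deleted: /ð/, /s/.

vunuθu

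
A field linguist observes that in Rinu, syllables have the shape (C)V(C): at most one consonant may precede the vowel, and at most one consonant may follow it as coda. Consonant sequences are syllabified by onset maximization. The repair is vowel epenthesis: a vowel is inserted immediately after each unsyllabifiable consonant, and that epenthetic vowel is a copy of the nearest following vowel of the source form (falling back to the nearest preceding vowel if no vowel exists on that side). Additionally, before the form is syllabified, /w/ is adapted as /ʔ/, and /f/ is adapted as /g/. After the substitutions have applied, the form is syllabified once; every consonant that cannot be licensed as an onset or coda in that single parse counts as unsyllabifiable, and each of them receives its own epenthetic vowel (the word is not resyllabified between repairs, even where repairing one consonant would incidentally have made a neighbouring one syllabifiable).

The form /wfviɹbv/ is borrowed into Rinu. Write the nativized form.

ʔigiviɹbivi

Substitution: /w/ → /ʔ/, /f/ → /g/, giving /ʔgviɹbv/.
Under (C)V(C), the unsyllabifiable consonants are /ʔ/, /g/, /b/, /v/ (at most one coda consonant is licensed; onsets are limited to one consonant).
Inserting the epenthetic vowel yields /ʔ/ → /ʔi/, /g/ → /gi/, /b/ → /bi/, /v/ → /vi/.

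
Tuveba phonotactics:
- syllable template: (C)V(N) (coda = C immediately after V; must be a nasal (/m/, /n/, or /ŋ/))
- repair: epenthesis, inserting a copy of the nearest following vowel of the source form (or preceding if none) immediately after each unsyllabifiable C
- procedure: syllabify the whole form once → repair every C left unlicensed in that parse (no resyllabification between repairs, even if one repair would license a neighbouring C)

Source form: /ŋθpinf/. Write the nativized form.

Syllabifying with onset maximization leaves /ŋ/, /θ/, /f/ stranded (only a nasal (/m/, /n/, or /ŋ/) is licensed in coda position; onsets are limited to one consonant).
Each unlicensed consonant becomes the onset of a new syllable: /ŋ/ → /ŋi/, /θ/ → /θi/, /f/ → /fi/.

ŋiθipinfi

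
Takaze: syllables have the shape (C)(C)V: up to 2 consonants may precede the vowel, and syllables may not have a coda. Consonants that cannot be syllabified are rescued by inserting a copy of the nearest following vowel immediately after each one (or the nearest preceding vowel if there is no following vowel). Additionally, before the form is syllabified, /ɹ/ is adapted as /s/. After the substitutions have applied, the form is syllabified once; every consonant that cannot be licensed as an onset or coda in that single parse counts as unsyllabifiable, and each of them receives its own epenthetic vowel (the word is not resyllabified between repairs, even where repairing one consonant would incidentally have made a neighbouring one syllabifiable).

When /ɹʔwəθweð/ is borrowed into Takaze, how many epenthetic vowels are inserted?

2

After substitution the input is /sʔwəθweð/.
The unsyllabifiable consonants are /s/, /ð/; each receives one epenthetic vowel.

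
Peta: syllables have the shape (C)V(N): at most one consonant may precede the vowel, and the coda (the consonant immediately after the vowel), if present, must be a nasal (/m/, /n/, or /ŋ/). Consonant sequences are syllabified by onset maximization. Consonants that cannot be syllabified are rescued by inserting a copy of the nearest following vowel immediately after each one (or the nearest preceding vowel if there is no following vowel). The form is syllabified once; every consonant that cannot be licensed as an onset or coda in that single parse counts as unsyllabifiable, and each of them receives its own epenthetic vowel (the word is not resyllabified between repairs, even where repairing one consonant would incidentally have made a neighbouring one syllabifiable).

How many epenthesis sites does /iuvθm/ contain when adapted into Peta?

The unsyllabifiable consonants are /v/, /θ/, /m/; each receives one epenthetic vowel.

3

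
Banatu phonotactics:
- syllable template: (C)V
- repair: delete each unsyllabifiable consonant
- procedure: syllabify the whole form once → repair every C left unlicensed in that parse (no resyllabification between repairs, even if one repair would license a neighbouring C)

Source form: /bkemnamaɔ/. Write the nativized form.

Syllabifying with onset maximization leaves /b/, /m/ stranded (no codas are permitted; onsets are limited to one consonant).
Deletion applies to /b/, /m/.

kenamaɔ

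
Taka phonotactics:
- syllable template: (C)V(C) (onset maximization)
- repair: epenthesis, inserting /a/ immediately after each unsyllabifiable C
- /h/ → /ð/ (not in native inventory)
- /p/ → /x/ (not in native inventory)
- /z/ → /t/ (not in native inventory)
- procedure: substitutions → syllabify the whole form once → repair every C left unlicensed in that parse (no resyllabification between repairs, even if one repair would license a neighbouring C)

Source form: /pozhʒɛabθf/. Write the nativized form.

Substitution: /p/ → /x/, /z/ → /t/, /h/ → /ð/, giving /xotðʒɛabθf/.
Syllabifying with onset maximization leaves /ð/, /θ/, /f/ stranded (at most one coda consonant is licensed; onsets are limited to one consonant).
Epenthesis after each stranded consonant: /ð/ → /ða/, /θ/ → /θa/, /f/ → /fa/.

xotðaʒɛabθafa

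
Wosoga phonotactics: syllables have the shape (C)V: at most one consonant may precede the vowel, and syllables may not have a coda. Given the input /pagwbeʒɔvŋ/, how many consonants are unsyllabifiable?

4

Syllabifying with onset maximization leaves /g/, /w/, /v/, /ŋ/ stranded (no codas are permitted; onsets are limited to one consonant).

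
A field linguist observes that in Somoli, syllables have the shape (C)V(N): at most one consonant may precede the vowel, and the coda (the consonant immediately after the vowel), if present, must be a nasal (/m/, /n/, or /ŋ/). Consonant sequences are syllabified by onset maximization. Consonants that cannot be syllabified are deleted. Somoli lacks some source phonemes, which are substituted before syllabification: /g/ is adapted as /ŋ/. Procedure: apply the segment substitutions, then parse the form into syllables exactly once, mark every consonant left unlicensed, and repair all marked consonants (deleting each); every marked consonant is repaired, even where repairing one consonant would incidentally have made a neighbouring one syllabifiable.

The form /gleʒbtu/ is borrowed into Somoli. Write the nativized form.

Substitution: /g/ → /ŋ/, giving /ŋleʒbtu/.
Under (C)V(N), the unsyllabifiable consonants are /ŋ/, /ʒ/, /b/ (only a nasal (/m/, /n/, or /ŋ/) is licensed in coda position; onsets are limited to one consonant).
Deleting the stranded consonants removes /ŋ/, /ʒ/, /b/.

letu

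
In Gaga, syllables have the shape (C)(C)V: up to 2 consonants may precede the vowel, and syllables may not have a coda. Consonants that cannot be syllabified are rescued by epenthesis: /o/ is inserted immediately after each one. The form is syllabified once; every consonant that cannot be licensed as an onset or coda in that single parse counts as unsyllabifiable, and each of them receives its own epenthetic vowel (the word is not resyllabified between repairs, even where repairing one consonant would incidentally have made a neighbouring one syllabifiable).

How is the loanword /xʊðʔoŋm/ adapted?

The consonants /ŋ/, /m/ cannot be parsed into a legal (C)(C)V syllable (no codas are permitted; onsets may contain at most 2 consonants).
Inserting the epenthetic vowel yields /ŋ/ → /ŋo/, /m/ → /mo/.

xʊðʔoŋomo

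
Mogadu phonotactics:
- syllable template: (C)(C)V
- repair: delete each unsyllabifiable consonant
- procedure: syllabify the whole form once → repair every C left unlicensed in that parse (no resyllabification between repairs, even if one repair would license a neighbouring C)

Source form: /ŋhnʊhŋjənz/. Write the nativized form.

The consonants /ŋ/, /h/, /n/, /z/ cannot be parsed into a legal (C)(C)V syllable (no codas are permitted; onsets may contain at most 2 consonants).
Deleting the stranded consonants removes /ŋ/, /h/, /n/, /z/.

hnʊŋjə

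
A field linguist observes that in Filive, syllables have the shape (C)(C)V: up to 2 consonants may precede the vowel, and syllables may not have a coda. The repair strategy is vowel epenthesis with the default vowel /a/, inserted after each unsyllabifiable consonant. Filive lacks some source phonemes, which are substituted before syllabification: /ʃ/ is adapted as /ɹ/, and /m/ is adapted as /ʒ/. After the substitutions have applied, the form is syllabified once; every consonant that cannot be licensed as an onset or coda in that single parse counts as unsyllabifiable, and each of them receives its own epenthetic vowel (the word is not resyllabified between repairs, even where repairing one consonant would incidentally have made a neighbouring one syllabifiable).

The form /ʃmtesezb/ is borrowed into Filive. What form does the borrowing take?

Substitution: /ʃ/ → /ɹ/, /m/ → /ʒ/, giving /ɹʒtesezb/.
The consonants /ɹ/, /z/, /b/ cannot be parsed into a legal (C)(C)V syllable (no codas are permitted; onsets may contain at most 2 consonants).
Each unlicensed consonant becomes the onset of a new syllable: /ɹ/ → /ɹa/, /z/ → /za/, /b/ → /ba/.

ɹaʒtesezaba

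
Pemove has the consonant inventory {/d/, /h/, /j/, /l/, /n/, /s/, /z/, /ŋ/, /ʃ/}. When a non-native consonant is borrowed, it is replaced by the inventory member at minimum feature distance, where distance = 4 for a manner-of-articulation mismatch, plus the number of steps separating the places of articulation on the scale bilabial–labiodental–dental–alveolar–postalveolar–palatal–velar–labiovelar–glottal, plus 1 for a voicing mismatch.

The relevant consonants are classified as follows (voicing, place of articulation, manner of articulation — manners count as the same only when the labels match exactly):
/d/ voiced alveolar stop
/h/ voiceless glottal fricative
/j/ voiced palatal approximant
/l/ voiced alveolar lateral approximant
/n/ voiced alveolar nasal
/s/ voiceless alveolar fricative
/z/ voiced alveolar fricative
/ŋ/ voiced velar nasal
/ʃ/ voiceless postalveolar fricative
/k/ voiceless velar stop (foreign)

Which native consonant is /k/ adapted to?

/d/ is closest: same manner (stop), place distance 3 (velar→alveolar), voicing differs (+1); total 4. Next closest is /ŋ/ at distance 5.

d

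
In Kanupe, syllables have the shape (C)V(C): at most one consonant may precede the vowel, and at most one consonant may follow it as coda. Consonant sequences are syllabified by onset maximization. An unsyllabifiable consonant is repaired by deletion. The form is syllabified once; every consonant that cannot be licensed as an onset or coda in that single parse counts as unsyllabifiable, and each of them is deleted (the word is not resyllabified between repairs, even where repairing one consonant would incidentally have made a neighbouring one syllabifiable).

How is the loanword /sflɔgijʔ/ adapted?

lɔgij

Syllabifying with onset maximization leaves /s/, /f/, /ʔ/ stranded (at most one coda consonant is licensed; onsets are limited to one consonant).
Each unlicensed consonant is deleted: /s/, /f/, /ʔ/.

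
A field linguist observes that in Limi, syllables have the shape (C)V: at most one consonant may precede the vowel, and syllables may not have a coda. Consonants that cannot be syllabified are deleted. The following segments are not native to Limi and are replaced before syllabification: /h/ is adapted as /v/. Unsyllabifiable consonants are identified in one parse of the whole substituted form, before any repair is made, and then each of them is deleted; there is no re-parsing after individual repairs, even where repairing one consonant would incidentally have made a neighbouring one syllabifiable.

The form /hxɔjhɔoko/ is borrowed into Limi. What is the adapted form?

xɔvɔoko

Substitution: /h/ → /v/, giving /vxɔjvɔoko/.
Syllabifying with onset maximization leaves /v/, /j/ stranded (no codas are permitted; onsets are limited to one consonant).
Each unlicensed consonant is deleted: /v/, /j/.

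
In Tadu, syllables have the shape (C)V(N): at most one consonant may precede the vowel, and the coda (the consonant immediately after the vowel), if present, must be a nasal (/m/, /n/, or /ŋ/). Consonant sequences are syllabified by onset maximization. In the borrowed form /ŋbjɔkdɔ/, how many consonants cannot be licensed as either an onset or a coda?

3

Syllabifying with onset maximization leaves /ŋ/, /b/, /k/ stranded (only a nasal (/m/, /n/, or /ŋ/) is licensed in coda position; onsets are limited to one consonant).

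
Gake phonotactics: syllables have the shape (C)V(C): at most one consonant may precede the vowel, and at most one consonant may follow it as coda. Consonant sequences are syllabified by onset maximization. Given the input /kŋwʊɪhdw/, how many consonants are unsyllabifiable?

4

The consonants /k/, /ŋ/, /d/, /w/ cannot be parsed into a legal (C)V(C) syllable (at most one coda consonant is licensed; onsets are limited to one consonant).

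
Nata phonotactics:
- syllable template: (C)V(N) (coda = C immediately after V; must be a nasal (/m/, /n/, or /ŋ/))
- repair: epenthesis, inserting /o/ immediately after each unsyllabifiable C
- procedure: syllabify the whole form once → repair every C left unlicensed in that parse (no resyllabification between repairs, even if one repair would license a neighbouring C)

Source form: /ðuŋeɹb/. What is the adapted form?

Under (C)V(N), the unsyllabifiable consonants are /ɹ/, /b/ (only a nasal (/m/, /n/, or /ŋ/) is licensed in coda position; onsets are limited to one consonant).
Each unlicensed consonant becomes the onset of a new syllable: /ɹ/ → /ɹo/, /b/ → /bo/.

ðuŋeɹobo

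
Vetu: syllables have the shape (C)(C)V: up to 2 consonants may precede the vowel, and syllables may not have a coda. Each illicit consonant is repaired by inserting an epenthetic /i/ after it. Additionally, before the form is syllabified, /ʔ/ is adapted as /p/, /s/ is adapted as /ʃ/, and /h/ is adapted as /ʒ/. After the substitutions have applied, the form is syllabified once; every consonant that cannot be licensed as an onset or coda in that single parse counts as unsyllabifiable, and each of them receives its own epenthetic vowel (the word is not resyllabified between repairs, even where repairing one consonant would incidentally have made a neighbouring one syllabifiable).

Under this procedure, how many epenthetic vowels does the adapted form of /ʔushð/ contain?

3

After substitution the input is /puʃʒð/.
The unsyllabifiable consonants are /ʃ/, /ʒ/, /ð/; each receives one epenthetic vowel.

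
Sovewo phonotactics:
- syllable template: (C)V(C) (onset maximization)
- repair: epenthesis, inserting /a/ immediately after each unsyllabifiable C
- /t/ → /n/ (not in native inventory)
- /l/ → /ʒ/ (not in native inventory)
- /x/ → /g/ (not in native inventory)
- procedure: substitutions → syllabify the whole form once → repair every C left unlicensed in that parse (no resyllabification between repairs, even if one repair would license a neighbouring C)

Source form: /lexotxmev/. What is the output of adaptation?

Substitution: /l/ → /ʒ/, /x/ → /g/, /t/ → /n/, giving /ʒegongmev/.
Under (C)V(C), the unsyllabifiable consonants are /g/ (at most one coda consonant is licensed; onsets are limited to one consonant).
Epenthesis after each stranded consonant: /g/ → /ga/.

ʒegongamev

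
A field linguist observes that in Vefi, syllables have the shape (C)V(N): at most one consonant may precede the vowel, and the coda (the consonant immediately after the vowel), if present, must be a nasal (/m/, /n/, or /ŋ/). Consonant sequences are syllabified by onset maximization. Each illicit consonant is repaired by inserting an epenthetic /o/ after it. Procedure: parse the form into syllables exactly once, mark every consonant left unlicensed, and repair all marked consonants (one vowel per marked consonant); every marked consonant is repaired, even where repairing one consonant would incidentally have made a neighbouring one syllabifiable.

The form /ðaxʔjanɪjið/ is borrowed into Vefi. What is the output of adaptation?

Under (C)V(N), the unsyllabifiable consonants are /x/, /ʔ/, /ð/ (only a nasal (/m/, /n/, or /ŋ/) is licensed in coda position; onsets are limited to one consonant).
Inserting the epenthetic vowel yields /x/ → /xo/, /ʔ/ → /ʔo/, /ð/ → /ðo/.

ðaxoʔojanɪjiðo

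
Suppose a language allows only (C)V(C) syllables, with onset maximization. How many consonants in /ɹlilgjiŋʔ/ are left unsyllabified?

Syllabifying with onset maximization leaves /ɹ/, /g/, /ʔ/ stranded (at most one coda consonant is licensed; onsets are limited to one consonant).

3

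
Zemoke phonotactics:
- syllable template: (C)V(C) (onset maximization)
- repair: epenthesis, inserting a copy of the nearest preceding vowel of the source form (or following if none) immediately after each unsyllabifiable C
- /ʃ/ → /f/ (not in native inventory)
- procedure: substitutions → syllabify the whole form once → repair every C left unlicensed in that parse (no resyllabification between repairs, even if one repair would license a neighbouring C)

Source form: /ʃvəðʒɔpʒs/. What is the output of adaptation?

Substitution: /ʃ/ → /f/, giving /fvəðʒɔpʒs/.
Syllabifying with onset maximization leaves /f/, /ʒ/, /s/ stranded (at most one coda consonant is licensed; onsets are limited to one consonant).
Inserting the epenthetic vowel yields /f/ → /fə/, /ʒ/ → /ʒɔ/, /s/ → /sɔ/.

fəvəðʒɔpʒɔsɔ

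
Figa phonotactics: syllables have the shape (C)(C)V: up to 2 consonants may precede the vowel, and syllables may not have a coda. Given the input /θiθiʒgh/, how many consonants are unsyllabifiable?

3

The consonants /ʒ/, /g/, /h/ cannot be parsed into a legal (C)(C)V syllable (no codas are permitted; onsets may contain at most 2 consonants).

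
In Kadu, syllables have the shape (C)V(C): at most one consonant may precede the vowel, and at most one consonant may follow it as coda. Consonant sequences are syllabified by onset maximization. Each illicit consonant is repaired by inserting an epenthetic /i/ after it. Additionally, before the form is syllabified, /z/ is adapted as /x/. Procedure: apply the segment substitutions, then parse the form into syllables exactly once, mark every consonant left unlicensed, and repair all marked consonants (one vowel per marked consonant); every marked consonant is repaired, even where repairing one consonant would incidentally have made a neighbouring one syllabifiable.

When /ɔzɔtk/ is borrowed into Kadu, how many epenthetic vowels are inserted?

After substitution the input is /ɔxɔtk/.
The unsyllabifiable consonants are /k/; each receives one epenthetic vowel.

1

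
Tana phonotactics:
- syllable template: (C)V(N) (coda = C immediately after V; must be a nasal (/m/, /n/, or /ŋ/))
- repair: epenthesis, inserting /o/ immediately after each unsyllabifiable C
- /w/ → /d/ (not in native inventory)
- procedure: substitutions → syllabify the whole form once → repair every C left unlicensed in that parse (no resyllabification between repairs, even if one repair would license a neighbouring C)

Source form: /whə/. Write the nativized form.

Substitution: /w/ → /d/, giving /dhə/.
Under (C)V(N), the unsyllabifiable consonants are /d/ (only a nasal (/m/, /n/, or /ŋ/) is licensed in coda position; onsets are limited to one consonant).
Inserting the epenthetic vowel yields /d/ → /do/.

dohə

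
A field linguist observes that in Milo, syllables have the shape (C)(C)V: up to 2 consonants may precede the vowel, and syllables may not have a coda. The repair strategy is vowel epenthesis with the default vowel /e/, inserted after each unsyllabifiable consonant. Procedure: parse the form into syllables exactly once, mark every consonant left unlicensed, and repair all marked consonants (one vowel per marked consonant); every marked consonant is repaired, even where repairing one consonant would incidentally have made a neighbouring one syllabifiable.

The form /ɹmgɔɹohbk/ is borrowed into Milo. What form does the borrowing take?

Under (C)(C)V, the unsyllabifiable consonants are /ɹ/, /h/, /b/, /k/ (no codas are permitted; onsets may contain at most 2 consonants).
Each unlicensed consonant becomes the onset of a new syllable: /ɹ/ → /ɹe/, /h/ → /he/, /b/ → /be/, /k/ → /ke/.

ɹemgɔɹohebeke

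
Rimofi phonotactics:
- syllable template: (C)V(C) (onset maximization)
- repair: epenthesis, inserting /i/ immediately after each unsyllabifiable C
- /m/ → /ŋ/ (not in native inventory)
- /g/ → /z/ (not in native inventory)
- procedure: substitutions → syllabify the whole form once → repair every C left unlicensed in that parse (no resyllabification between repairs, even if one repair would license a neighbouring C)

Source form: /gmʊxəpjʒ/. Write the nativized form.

ziŋʊxəpjiʒi

Substitution: /g/ → /z/, /m/ → /ŋ/, giving /zŋʊxəpjʒ/.
The consonants /z/, /j/, /ʒ/ cannot be parsed into a legal (C)V(C) syllable (at most one coda consonant is licensed; onsets are limited to one consonant).
Epenthesis after each stranded consonant: /z/ → /zi/, /j/ → /ji/, /ʒ/ → /ʒi/.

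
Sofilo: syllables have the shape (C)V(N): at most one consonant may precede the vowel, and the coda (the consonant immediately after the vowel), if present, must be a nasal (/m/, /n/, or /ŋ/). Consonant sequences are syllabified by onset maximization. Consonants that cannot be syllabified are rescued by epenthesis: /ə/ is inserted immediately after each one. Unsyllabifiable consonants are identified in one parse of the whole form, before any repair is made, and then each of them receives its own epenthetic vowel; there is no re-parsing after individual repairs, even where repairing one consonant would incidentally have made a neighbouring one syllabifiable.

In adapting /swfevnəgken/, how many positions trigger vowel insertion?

The unsyllabifiable consonants are /s/, /w/, /v/, /g/; each receives one epenthetic vowel.

4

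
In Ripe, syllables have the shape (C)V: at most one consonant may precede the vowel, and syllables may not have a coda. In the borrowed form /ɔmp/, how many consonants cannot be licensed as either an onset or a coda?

2

Syllabifying with onset maximization leaves /m/, /p/ stranded (no codas are permitted; onsets are limited to one consonant).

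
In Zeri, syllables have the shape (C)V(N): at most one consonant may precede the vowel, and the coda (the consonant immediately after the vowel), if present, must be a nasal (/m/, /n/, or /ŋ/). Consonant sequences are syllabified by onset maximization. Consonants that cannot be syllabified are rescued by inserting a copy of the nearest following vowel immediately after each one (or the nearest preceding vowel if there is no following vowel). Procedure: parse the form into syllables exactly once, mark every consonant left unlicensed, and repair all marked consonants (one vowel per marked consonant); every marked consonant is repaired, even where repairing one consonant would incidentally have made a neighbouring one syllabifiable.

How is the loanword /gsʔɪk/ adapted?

The consonants /g/, /s/, /k/ cannot be parsed into a legal (C)V(N) syllable (only a nasal (/m/, /n/, or /ŋ/) is licensed in coda position; onsets are limited to one consonant).
Inserting the epenthetic vowel yields /g/ → /gɪ/, /s/ → /sɪ/, /k/ → /kɪ/.

gɪsɪʔɪkɪ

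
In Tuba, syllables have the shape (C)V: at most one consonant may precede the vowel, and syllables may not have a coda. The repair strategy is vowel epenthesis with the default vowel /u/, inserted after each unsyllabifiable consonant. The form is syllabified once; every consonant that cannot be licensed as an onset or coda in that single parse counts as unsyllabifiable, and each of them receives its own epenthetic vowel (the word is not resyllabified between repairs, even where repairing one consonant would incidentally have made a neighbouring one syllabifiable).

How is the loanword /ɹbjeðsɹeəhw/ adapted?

The consonants /ɹ/, /b/, /ð/, /s/, /h/, /w/ cannot be parsed into a legal (C)V syllable (no codas are permitted; onsets are limited to one consonant).
Inserting the epenthetic vowel yields /ɹ/ → /ɹu/, /b/ → /bu/, /ð/ → /ðu/, /s/ → /su/, /h/ → /hu/, /w/ → /wu/.

ɹubujeðusuɹeəhuwu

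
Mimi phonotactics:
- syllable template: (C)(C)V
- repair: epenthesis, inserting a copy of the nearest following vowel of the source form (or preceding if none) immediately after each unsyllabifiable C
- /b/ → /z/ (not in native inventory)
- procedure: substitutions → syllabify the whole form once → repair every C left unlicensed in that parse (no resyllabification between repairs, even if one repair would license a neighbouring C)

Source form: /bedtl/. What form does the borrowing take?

Substitution: /b/ → /z/, giving /zedtl/.
Syllabifying with onset maximization leaves /d/, /t/, /l/ stranded (no codas are permitted; onsets may contain at most 2 consonants).
Inserting the epenthetic vowel yields /d/ → /de/, /t/ → /te/, /l/ → /le/.

zedetele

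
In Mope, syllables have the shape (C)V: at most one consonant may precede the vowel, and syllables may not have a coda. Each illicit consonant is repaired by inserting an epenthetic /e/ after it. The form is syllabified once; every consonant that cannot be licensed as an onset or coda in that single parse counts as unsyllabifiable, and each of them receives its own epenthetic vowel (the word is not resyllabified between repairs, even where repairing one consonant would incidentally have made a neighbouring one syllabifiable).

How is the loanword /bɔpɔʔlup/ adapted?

Syllabifying with onset maximization leaves /ʔ/, /p/ stranded (no codas are permitted; onsets are limited to one consonant).
Each unlicensed consonant becomes the onset of a new syllable: /ʔ/ → /ʔe/, /p/ → /pe/.

bɔpɔʔelupe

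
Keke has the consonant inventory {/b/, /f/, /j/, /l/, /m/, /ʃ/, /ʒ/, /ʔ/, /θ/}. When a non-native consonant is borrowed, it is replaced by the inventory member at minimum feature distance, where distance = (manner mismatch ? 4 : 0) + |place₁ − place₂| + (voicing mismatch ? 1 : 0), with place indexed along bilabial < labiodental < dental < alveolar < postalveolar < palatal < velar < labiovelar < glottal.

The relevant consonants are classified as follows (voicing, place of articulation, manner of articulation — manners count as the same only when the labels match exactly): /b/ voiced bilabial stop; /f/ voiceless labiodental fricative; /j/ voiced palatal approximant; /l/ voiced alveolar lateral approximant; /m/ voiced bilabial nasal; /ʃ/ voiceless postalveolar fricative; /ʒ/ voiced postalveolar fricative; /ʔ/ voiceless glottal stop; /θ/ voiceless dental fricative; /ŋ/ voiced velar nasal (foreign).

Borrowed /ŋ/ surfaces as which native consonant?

/j/ is closest: manner differs (nasal→approximant, +4), place distance 1 (velar→palatal), same voicing; total 5. Next closest is /m/ at distance 6.

j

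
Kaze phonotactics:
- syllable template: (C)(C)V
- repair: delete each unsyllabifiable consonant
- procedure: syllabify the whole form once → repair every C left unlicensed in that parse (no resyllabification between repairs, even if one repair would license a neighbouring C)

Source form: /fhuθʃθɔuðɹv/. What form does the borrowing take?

fhuʃθɔu

Syllabifying with onset maximization leaves /θ/, /ð/, /ɹ/, /v/ stranded (no codas are permitted; onsets may contain at most 2 consonants).
Deleting the stranded consonants removes /θ/, /ð/, /ɹ/, /v/.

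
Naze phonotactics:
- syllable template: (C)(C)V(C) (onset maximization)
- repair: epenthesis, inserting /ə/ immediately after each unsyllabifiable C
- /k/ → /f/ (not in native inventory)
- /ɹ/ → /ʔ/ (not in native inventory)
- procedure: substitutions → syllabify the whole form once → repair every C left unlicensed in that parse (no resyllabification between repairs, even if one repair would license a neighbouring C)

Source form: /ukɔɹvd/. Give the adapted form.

Substitution: /k/ → /f/, /ɹ/ → /ʔ/, giving /ufɔʔvd/.
The consonants /v/, /d/ cannot be parsed into a legal (C)(C)V(C) syllable (at most one coda consonant is licensed; onsets may contain at most 2 consonants).
Inserting the epenthetic vowel yields /v/ → /və/, /d/ → /də/.

ufɔʔvədə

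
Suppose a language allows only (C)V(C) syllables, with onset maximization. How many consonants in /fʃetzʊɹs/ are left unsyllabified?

Syllabifying with onset maximization leaves /f/, /s/ stranded (at most one coda consonant is licensed; onsets are limited to one consonant).

2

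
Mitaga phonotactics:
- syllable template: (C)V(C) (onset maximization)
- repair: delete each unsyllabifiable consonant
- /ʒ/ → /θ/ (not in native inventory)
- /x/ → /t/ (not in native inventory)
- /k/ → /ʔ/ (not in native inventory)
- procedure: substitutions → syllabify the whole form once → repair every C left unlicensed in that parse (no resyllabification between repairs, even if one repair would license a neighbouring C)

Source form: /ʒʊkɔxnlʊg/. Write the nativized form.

Substitution: /ʒ/ → /θ/, /k/ → /ʔ/, /x/ → /t/, giving /θʊʔɔtnlʊg/.
Syllabifying with onset maximization leaves /n/ stranded (at most one coda consonant is licensed; onsets are limited to one consonant).
Each unlicensed consonant is deleted: /n/.

θʊʔɔtlʊg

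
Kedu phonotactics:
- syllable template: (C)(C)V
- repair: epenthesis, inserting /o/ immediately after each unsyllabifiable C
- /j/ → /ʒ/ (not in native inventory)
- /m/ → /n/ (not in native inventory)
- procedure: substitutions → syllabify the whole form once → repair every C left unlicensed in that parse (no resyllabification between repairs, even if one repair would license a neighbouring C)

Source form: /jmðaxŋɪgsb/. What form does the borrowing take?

Substitution: /j/ → /ʒ/, /m/ → /n/, giving /ʒnðaxŋɪgsb/.
Syllabifying with onset maximization leaves /ʒ/, /g/, /s/, /b/ stranded (no codas are permitted; onsets may contain at most 2 consonants).
Inserting the epenthetic vowel yields /ʒ/ → /ʒo/, /g/ → /go/, /s/ → /so/, /b/ → /bo/.

ʒonðaxŋɪgosobo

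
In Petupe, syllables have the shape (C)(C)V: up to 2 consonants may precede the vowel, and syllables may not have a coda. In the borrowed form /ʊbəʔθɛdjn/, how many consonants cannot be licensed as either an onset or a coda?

The consonants /d/, /j/, /n/ cannot be parsed into a legal (C)(C)V syllable (no codas are permitted; onsets may contain at most 2 consonants).

3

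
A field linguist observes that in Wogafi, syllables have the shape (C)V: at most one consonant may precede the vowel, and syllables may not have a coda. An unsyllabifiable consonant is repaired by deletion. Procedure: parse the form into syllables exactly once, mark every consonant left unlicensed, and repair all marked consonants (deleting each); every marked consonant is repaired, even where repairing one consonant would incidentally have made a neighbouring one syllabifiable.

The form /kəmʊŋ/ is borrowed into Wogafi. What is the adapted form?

The consonants /ŋ/ cannot be parsed into a legal (C)V syllable (no codas are permitted; onsets are limited to one consonant).
Deleting the stranded consonants removes /ŋ/.

kəmʊ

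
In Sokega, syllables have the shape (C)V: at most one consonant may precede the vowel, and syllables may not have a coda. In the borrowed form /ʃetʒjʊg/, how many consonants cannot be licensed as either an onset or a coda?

3

Under (C)V, the unsyllabifiable consonants are /t/, /ʒ/, /g/ (no codas are permitted; onsets are limited to one consonant).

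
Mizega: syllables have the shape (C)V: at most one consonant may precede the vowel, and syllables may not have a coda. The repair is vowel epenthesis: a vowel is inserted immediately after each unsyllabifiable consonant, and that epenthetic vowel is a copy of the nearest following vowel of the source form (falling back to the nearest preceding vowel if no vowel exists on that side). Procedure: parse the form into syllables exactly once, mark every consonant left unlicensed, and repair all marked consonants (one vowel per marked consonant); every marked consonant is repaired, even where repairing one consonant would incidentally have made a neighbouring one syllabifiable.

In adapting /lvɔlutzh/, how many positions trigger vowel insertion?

4

The unsyllabifiable consonants are /l/, /t/, /z/, /h/; each receives one epenthetic vowel.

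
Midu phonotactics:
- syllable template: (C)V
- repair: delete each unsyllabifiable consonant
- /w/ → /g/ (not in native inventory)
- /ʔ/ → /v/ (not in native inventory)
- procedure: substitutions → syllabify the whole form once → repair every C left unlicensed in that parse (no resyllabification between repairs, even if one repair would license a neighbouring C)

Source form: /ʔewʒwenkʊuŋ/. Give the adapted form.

Substitution: /ʔ/ → /v/, /w/ → /g/, giving /vegʒgenkʊuŋ/.
Syllabifying with onset maximization leaves /g/, /ʒ/, /n/, /ŋ/ stranded (no codas are permitted; onsets are limited to one consonant).
Deleting the stranded consonants removes /g/, /ʒ/, /n/, /ŋ/.

vegekʊu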